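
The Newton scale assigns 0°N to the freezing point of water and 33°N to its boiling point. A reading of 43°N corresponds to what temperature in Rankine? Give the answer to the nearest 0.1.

726.2°R

Linear interpolation between the fixed points: C = (43 - 0) × 100 / (33 - 0) = 130.3030°C.
Then 130.3030 × 1.8 + 491.67 = 726.2°R.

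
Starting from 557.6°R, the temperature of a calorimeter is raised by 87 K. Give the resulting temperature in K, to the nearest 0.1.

396.8 K

Initial temperature in Celsius: (557.6 - 491.67) × 5/9 = 36.6278°C.
The 87 K change is an interval; Kelvin and Celsius degrees are the same size, so ΔC = +87°C.
Final Celsius temperature: 36.6278 + 87.0000 = 123.6278°C.
In kelvin: 123.6278 + 273.15 = 396.8 K.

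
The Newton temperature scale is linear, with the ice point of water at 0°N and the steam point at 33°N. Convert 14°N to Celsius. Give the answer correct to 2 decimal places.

42.42°C

Linear interpolation between the fixed points: C = (14 - 0) × 100 / (33 - 0) = 42.4242°C.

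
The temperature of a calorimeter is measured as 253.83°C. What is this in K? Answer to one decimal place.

In kelvin: 253.8300 + 273.15 = 527.0 K.

527.0 K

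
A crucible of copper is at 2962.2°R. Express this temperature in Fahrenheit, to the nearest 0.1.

In Celsius: (2962.2 - 491.67) × 5/9 = 1372.5167°C.
In Fahrenheit: 1372.5167 × 1.8 + 32 = 2502.5°F.

2502.5°F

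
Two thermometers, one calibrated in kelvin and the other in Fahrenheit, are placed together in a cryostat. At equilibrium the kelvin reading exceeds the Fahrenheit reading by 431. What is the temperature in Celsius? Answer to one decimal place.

Let x be the kelvin reading; then the Fahrenheit reading is 1.8·x - 459.67.
(1.8·x - 459.67) - x = -431  ⇒  (0.8)·x = 28.67  ⇒  x = 35.8375 K.
In Celsius: 35.8375 - 273.15 = -237.3°C.

-237.3°C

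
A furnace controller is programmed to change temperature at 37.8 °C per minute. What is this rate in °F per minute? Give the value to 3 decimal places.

The quantity depends on a temperature interval, so only the ratio of degree sizes applies; the offset between the scales is irrelevant.
A change of 1°C is a change of 1.8°F, so 37.8 × 1.8 = 68.040.

68.040 °F/minute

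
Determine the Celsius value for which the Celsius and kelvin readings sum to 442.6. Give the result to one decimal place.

Let C be the Celsius reading. The kelvin reading is K = 1·C + 273.15.
Require C + K = 442.6: (2)·C + 273.15 = 442.6.
C = (442.6 - 273.15) / (2) = 84.7.

84.7°C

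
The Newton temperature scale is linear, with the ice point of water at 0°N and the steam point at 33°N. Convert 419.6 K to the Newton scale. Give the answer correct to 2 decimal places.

First in Celsius: 419.6 - 273.15 = 146.4500°C.
Linearly onto the Newton scale: 0 + (146.4500 / 100) × (33 - 0) = 48.33°N.

48.33°N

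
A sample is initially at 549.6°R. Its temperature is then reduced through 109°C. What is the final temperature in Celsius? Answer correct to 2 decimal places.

Initial temperature in Celsius: (549.6 - 491.67) × 5/9 = 32.1833°C.
Final Celsius temperature: 32.1833 - 109.0000 = -76.8167°C.

-76.82°C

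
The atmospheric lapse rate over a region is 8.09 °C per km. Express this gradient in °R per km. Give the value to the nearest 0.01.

14.56 °R/km

The quantity depends on a temperature interval, so only the ratio of degree sizes applies; the offset between the scales is irrelevant.
A change of 1°C is a change of 1.8°R, so 8.09 × 1.8 = 14.56.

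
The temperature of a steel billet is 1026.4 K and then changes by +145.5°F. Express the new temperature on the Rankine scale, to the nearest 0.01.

Initial temperature in Celsius: 1026.4 - 273.15 = 753.2500°C.
The 145.5°F change is an interval, so only the factor 5/9 applies: +145.5 × 5/9 = +80.8333°C.
Final Celsius temperature: 753.2500 + 80.8333 = 834.0833°C.
In Rankine: 834.0833 × 1.8 + 491.67 = 1993.02°R.

1993.02°R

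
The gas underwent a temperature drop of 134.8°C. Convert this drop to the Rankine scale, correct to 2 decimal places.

242.64°R

For a temperature interval the offset drops out; only the factor 1.8 applies.
134.8 × 1.8 = 242.64.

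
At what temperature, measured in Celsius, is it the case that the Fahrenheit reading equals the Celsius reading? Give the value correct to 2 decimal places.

Let C be the Celsius reading. The Fahrenheit reading is F = 1.8·C + 32.
Set F = C: 1.8·C + 32 = C.
(0.8)·C = -32  ⇒  C = -40.00.

-40.00°C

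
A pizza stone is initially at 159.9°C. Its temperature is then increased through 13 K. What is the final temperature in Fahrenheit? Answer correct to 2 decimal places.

343.22°F

The 13 K change is an interval; Kelvin and Celsius degrees are the same size, so ΔC = +13°C.
Final Celsius temperature: 159.9000 + 13.0000 = 172.9000°C.
In Fahrenheit: 172.9000 × 1.8 + 32 = 343.22°F.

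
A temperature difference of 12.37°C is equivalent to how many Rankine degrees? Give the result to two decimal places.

22.27°R

An interval of 1°C corresponds to 1.8°R.
12.37 × 1.8 = 22.27.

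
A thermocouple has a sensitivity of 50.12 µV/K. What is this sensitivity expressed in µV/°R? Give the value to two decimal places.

Since only a temperature interval is involved, the additive offset between the scales drops out.
A change of 1°R is a change of 5/9 K, so per °R the value is 50.12 × 5/9 = 27.84.

27.84 µV/°R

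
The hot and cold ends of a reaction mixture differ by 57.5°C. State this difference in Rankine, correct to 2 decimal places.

103.50°R

An interval of 1°C corresponds to 1.8°R.
57.5 × 1.8 = 103.50.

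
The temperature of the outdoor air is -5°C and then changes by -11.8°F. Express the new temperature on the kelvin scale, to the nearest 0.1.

The 11.8°F change is an interval, so only the factor 5/9 applies: -11.8 × 5/9 = -6.5556°C.
Final Celsius temperature: -5.0000 - 6.5556 = -11.5556°C.
In kelvin: -11.5556 + 273.15 = 261.6 K.

261.6 K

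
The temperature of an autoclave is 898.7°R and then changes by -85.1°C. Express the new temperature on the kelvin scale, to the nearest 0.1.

Initial temperature in Celsius: (898.7 - 491.67) × 5/9 = 226.1278°C.
Final Celsius temperature: 226.1278 - 85.1000 = 141.0278°C.
In kelvin: 141.0278 + 273.15 = 414.2 K.

414.2 K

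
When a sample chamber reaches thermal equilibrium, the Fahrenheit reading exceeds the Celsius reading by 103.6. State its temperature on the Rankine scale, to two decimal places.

Let x be the Celsius reading; then the Fahrenheit reading is 1.8·x + 32.
(1.8·x + 32) - x = 103.6  ⇒  (0.8)·x = 71.6  ⇒  x = 89.5000°C.
In Rankine: 89.5000 × 1.8 + 491.67 = 652.77°R.

652.77°R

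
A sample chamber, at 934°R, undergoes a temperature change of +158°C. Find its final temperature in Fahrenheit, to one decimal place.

758.7°F

Initial temperature in Celsius: (934 - 491.67) × 5/9 = 245.7389°C.
Final Celsius temperature: 245.7389 + 158.0000 = 403.7389°C.
In Fahrenheit: 403.7389 × 1.8 + 32 = 758.7°F.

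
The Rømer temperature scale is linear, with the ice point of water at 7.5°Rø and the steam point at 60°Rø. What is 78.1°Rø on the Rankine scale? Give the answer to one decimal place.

733.7°R

Linear interpolation between the fixed points: C = (78.1 - 7.5) × 100 / (60 - 7.5) = 134.4762°C.
Then 134.4762 × 1.8 + 491.67 = 733.7°R.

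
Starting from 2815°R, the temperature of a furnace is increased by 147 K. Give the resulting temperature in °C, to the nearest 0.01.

1437.74°C

Initial temperature in Celsius: (2815 - 491.67) × 5/9 = 1290.7389°C.
The 147 K change is an interval; Kelvin and Celsius degrees are the same size, so ΔC = +147°C.
Final Celsius temperature: 1290.7389 + 147.0000 = 1437.7389°C.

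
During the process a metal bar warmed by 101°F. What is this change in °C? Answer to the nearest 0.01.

Only the scale ratio 5/9 matters for a change in temperature.
101 × 5/9 = 56.11.

56.11°C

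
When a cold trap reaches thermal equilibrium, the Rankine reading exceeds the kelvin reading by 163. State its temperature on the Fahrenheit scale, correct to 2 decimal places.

Let x be the kelvin reading; then the Rankine reading is 1.8·x.
(1.8·x) - x = 163  ⇒  (0.8)·x = 163  ⇒  x = 203.7500 K.
In Celsius: 203.75 - 273.15 = -69.4000°C.
In Fahrenheit: -69.4000 × 1.8 + 32 = -92.92°F.

-92.92°F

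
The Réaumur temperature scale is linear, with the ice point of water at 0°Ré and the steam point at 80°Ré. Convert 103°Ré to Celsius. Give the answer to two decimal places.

Linear interpolation between the fixed points: C = (103 - 0) × 100 / (80 - 0) = 128.7500°C.

128.75°C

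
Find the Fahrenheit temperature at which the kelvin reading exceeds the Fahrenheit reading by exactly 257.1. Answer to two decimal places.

Let F be the Fahrenheit reading. The kelvin reading is K = 5/9·F + 255.372.
Require K - F = 257.1: (-4/9)·F + 255.372 = 257.1.
F = (257.1 - 255.372) / (-4/9) = -3.89.

-3.89°F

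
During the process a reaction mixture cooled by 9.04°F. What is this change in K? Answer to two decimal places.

An interval of 1°F corresponds to 5/9 K.
9.04 × 5/9 = 5.02.

5.02 K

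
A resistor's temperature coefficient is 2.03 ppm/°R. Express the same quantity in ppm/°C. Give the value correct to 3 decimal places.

The quantity depends on a temperature interval, so only the ratio of degree sizes applies; the offset between the scales is irrelevant.
A change of 1°C is a change of 1.8°R, so per °C the value is 2.03 × 1.8 = 3.654.

3.654 ppm/°C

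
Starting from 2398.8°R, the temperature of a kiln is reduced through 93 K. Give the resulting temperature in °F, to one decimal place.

Initial temperature in Celsius: (2398.8 - 491.67) × 5/9 = 1059.5167°C.
The 93 K change is an interval; Kelvin and Celsius degrees are the same size, so ΔC = -93°C.
Final Celsius temperature: 1059.5167 - 93.0000 = 966.5167°C.
In Fahrenheit: 966.5167 × 1.8 + 32 = 1771.7°F.

1771.7°F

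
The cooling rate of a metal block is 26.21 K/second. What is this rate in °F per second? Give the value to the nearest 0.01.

Since only a temperature interval is involved, the additive offset between the scales drops out.
A change of 1 K is a change of 1.8°F, so 26.21 × 1.8 = 47.18.

47.18 °F/second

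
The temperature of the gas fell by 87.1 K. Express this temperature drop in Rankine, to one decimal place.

An interval of 1 K corresponds to 1.8°R.
87.1 × 1.8 = 156.8.

156.8°R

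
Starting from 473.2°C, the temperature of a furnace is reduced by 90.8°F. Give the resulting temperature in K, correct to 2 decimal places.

The 90.8°F change is an interval, so only the factor 5/9 applies: -90.8 × 5/9 = -50.4444°C.
Final Celsius temperature: 473.2000 - 50.4444 = 422.7556°C.
In kelvin: 422.7556 + 273.15 = 695.91 K.

695.91 K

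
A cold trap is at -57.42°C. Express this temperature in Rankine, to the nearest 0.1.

In Rankine: -57.4200 × 1.8 + 491.67 = 388.3°R.

388.3°R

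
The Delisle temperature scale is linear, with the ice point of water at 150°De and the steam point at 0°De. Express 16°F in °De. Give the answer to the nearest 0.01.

163.33°De

First in Celsius: (16 - 32) × 5/9 = -8.8889°C.
Linearly onto the Delisle scale: 150 + (-8.8889 / 100) × (0 - 150) = 163.33°De.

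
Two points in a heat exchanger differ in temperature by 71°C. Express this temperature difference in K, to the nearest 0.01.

71.00 K

Celsius and kelvin degrees are the same size, so the interval is unchanged: 71.00.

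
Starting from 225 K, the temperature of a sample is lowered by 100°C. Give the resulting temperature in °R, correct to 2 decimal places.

Initial temperature in Celsius: 225 - 273.15 = -48.1500°C.
Final Celsius temperature: -48.1500 - 100.0000 = -148.1500°C.
In Rankine: -148.1500 × 1.8 + 491.67 = 225.00°R.

225.00°R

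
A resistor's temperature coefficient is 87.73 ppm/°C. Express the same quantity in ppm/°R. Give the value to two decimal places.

Since only a temperature interval is involved, the additive offset between the scales drops out.
A change of 1°R is a change of 5/9°C, so per °R the value is 87.73 × 5/9 = 48.74.

48.74 ppm/°R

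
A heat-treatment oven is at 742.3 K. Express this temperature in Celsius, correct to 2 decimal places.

In Celsius: 742.3 - 273.15 = 469.1500°C.

469.15°C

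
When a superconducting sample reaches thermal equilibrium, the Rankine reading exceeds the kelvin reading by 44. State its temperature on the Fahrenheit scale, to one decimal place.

-360.7°F

Let x be the kelvin reading; then the Rankine reading is 1.8·x.
(1.8·x) - x = 44  ⇒  (0.8)·x = 44  ⇒  x = 55.0000 K.
In Celsius: 55 - 273.15 = -218.1500°C.
In Fahrenheit: -218.1500 × 1.8 + 32 = -360.7°F.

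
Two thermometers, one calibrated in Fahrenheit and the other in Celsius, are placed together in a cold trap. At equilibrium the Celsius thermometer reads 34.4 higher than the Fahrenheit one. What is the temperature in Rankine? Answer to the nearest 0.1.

342.3°R

Let x be the Fahrenheit reading; then the Celsius reading is 5/9·x - 17.7778.
(5/9·x - 17.7778) - x = 34.4  ⇒  (-4/9)·x = 52.1778  ⇒  x = -117.4000°F.
In Celsius: (-117.4 - 32) × 5/9 = -83.0000°C.
In Rankine: -83.0000 × 1.8 + 491.67 = 342.3°R.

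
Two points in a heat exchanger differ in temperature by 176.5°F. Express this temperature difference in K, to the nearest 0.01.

98.06 K

An interval of 1°F corresponds to 5/9 K.
176.5 × 5/9 = 98.06.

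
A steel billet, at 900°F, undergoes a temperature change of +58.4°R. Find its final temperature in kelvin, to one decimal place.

Initial temperature in Celsius: (900 - 32) × 5/9 = 482.2222°C.
The 58.4°R change is an interval, so only the factor 5/9 applies: +58.4 × 5/9 = +32.4444°C.
Final Celsius temperature: 482.2222 + 32.4444 = 514.6667°C.
In kelvin: 514.6667 + 273.15 = 787.8 K.

787.8 K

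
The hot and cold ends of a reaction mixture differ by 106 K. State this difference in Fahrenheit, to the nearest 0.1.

An interval of 1 K corresponds to 1.8°F.
106 × 1.8 = 190.8.

190.8°F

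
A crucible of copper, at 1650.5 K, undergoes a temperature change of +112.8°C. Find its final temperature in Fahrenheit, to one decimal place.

2714.3°F

Initial temperature in Celsius: 1650.5 - 273.15 = 1377.3500°C.
Final Celsius temperature: 1377.3500 + 112.8000 = 1490.1500°C.
In Fahrenheit: 1490.1500 × 1.8 + 32 = 2714.3°F.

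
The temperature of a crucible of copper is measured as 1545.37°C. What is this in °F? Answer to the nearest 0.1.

2813.7°F

In Fahrenheit: 1545.3700 × 1.8 + 32 = 2813.7°F.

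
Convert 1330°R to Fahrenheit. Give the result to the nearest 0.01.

870.33°F

In Celsius: (1330 - 491.67) × 5/9 = 465.7389°C.
In Fahrenheit: 465.7389 × 1.8 + 32 = 870.33°F.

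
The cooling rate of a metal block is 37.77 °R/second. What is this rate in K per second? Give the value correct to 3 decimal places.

The quantity depends on a temperature interval, so only the ratio of degree sizes applies; the offset between the scales is irrelevant.
A change of 1°R is a change of 5/9 K, so 37.77 × 5/9 = 20.983.

20.983 K/second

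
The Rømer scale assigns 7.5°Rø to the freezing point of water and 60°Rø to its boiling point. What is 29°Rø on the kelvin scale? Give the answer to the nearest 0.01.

314.10 K

Linear interpolation between the fixed points: C = (29 - 7.5) × 100 / (60 - 7.5) = 40.9524°C.
Then 40.9524 + 273.15 = 314.10 K.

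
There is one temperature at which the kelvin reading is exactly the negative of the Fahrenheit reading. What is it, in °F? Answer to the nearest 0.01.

Let F be the Fahrenheit reading. The kelvin reading is K = 5/9·F + 255.372.
Require K = -1·F: 5/9·F + 255.372 = -1·F.
(14/9)·F = -255.372  ⇒  F = -164.17.

-164.17°F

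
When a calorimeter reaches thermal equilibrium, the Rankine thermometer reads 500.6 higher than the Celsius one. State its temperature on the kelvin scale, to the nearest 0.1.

284.3 K

Let x be the Celsius reading; then the Rankine reading is 1.8·x + 491.67.
(1.8·x + 491.67) - x = 500.6  ⇒  (0.8)·x = 8.93  ⇒  x = 11.1625°C.
In kelvin: 11.1625 + 273.15 = 284.3 K.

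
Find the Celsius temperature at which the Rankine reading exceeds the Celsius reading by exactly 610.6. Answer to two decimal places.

148.66°C

Let C be the Celsius reading. The Rankine reading is R = 1.8·C + 491.67.
Require R - C = 610.6: (0.8)·C + 491.67 = 610.6.
C = (610.6 - 491.67) / (0.8) = 148.66.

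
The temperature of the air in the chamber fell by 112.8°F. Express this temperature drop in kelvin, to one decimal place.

62.7 K

For a temperature interval the offset drops out; only the factor 5/9 applies.
112.8 × 5/9 = 62.7.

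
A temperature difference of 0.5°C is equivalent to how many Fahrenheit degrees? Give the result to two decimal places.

An interval of 1°C corresponds to 1.8°F.
0.5 × 1.8 = 0.90.

0.90°F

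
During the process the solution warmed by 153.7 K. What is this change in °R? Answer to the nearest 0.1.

Only the scale ratio 1.8 matters for a change in temperature.
153.7 × 1.8 = 276.7.

276.7°R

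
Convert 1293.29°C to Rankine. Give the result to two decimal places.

2819.59°R

In Rankine: 1293.2900 × 1.8 + 491.67 = 2819.59°R.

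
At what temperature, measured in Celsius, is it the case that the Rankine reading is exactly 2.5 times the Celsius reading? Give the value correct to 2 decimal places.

702.39°C

Let C be the Celsius reading. The Rankine reading is R = 1.8·C + 491.67.
Require R = 2.5·C: 1.8·C + 491.67 = 2.5·C.
(-0.7)·C = -491.67  ⇒  C = 702.39.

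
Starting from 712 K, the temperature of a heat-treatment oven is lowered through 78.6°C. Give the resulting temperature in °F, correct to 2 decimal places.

680.45°F

Initial temperature in Celsius: 712 - 273.15 = 438.8500°C.
Final Celsius temperature: 438.8500 - 78.6000 = 360.2500°C.
In Fahrenheit: 360.2500 × 1.8 + 32 = 680.45°F.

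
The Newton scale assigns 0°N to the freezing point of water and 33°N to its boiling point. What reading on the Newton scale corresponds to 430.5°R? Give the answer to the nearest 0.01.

First in Celsius: (430.5 - 491.67) × 5/9 = -33.9833°C.
Linearly onto the Newton scale: 0 + (-33.9833 / 100) × (33 - 0) = -11.21°N.

-11.21°N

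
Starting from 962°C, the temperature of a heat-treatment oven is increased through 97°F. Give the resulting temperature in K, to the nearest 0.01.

1289.04 K

The 97°F change is an interval, so only the factor 5/9 applies: +97 × 5/9 = +53.8889°C.
Final Celsius temperature: 962.0000 + 53.8889 = 1015.8889°C.
In kelvin: 1015.8889 + 273.15 = 1289.04 K.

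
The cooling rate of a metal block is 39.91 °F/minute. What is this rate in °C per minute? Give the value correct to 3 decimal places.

22.172 °C/minute

Since only a temperature interval is involved, the additive offset between the scales drops out.
A change of 1°F is a change of 5/9°C, so 39.91 × 5/9 = 22.172.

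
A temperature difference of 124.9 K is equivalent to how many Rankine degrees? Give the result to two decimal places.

Only the scale ratio 1.8 matters for a change in temperature.
124.9 × 1.8 = 224.82.

224.82°R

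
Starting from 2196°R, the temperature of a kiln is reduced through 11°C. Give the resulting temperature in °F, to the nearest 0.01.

1716.53°F

Initial temperature in Celsius: (2196 - 491.67) × 5/9 = 946.8500°C.
Final Celsius temperature: 946.8500 - 11.0000 = 935.8500°C.
In Fahrenheit: 935.8500 × 1.8 + 32 = 1716.53°F.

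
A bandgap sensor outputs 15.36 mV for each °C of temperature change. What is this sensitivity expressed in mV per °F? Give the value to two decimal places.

8.53 mV per °F

The quantity depends on a temperature interval, so only the ratio of degree sizes applies; the offset between the scales is irrelevant.
A change of 1°F is a change of 5/9°C, so per °F the value is 15.36 × 5/9 = 8.53.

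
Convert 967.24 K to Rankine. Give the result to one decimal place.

1741.0°R

In Celsius: 967.24 - 273.15 = 694.0900°C.
In Rankine: 694.0900 × 1.8 + 491.67 = 1741.0°R.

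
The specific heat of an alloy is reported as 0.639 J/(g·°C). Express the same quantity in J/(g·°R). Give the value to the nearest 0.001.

0.355 J/(g·°R)

The quantity depends on a temperature interval, so only the ratio of degree sizes applies; the offset between the scales is irrelevant.
A change of 1°R is a change of 5/9°C, so per °R the value is 0.639 × 5/9 = 0.355.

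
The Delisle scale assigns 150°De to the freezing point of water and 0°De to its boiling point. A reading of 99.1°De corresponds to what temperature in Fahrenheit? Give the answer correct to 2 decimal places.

93.08°F

Linear interpolation between the fixed points: C = (99.1 - 150) × 100 / (0 - 150) = 33.9333°C.
Then 33.9333 × 1.8 + 32 = 93.08°F.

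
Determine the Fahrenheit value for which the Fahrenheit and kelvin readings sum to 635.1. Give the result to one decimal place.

Let F be the Fahrenheit reading. The kelvin reading is K = 5/9·F + 255.372.
Require F + K = 635.1: (14/9)·F + 255.372 = 635.1.
F = (635.1 - 255.372) / (14/9) = 244.1.

244.1°F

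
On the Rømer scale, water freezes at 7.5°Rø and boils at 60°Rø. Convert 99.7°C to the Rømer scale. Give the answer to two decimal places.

Linearly onto the Rømer scale: 7.5 + (99.7000 / 100) × (60 - 7.5) = 59.84°Rø.

59.84°Rø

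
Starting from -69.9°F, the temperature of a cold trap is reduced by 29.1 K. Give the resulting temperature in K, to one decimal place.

187.4 K

Initial temperature in Celsius: (-69.9 - 32) × 5/9 = -56.6111°C.
The 29.1 K change is an interval; Kelvin and Celsius degrees are the same size, so ΔC = -29.1°C.
Final Celsius temperature: -56.6111 - 29.1000 = -85.7111°C.
In kelvin: -85.7111 + 273.15 = 187.4 K.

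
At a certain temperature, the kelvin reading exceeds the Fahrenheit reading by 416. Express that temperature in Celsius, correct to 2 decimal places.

Let x be the kelvin reading; then the Fahrenheit reading is 1.8·x - 459.67.
(1.8·x - 459.67) - x = -416  ⇒  (0.8)·x = 43.67  ⇒  x = 54.5875 K.
In Celsius: 54.5875 - 273.15 = -218.56°C.

-218.56°C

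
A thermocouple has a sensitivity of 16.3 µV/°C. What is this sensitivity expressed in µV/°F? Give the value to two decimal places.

9.06 µV/°F

Since only a temperature interval is involved, the additive offset between the scales drops out.
A change of 1°F is a change of 5/9°C, so per °F the value is 16.3 × 5/9 = 9.06.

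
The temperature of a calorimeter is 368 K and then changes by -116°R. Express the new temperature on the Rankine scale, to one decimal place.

Initial temperature in Celsius: 368 - 273.15 = 94.8500°C.
The 116°R change is an interval, so only the factor 5/9 applies: -116 × 5/9 = -64.4444°C.
Final Celsius temperature: 94.8500 - 64.4444 = 30.4056°C.
In Rankine: 30.4056 × 1.8 + 491.67 = 546.4°R.

546.4°R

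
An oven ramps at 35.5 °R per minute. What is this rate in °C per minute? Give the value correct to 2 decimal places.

Since only a temperature interval is involved, the additive offset between the scales drops out.
A change of 1°R is a change of 5/9°C, so 35.5 × 5/9 = 19.72.

19.72 °C/minute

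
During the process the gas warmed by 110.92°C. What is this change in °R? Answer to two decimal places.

199.66°R

For a temperature interval the offset drops out; only the factor 1.8 applies.
110.92 × 1.8 = 199.66.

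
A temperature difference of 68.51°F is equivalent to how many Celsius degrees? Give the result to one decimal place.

An interval of 1°F corresponds to 5/9°C.
68.51 × 5/9 = 38.1.

38.1°C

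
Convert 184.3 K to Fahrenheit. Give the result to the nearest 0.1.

-127.9°F

In Celsius: 184.3 - 273.15 = -88.8500°C.
In Fahrenheit: -88.8500 × 1.8 + 32 = -127.9°F.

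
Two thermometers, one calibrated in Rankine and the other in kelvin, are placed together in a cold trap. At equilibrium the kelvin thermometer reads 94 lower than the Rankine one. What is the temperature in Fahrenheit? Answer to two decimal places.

Let x be the Rankine reading; then the kelvin reading is 5/9·x.
(5/9·x) - x = -94  ⇒  (-4/9)·x = -94  ⇒  x = 211.5000°R.
In Celsius: (211.5 - 491.67) × 5/9 = -155.6500°C.
In Fahrenheit: -155.6500 × 1.8 + 32 = -248.17°F.

-248.17°F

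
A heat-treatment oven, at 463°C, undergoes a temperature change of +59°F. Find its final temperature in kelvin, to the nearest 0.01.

768.93 K

The 59°F change is an interval, so only the factor 5/9 applies: +59 × 5/9 = +32.7778°C.
Final Celsius temperature: 463.0000 + 32.7778 = 495.7778°C.
In kelvin: 495.7778 + 273.15 = 768.93 K.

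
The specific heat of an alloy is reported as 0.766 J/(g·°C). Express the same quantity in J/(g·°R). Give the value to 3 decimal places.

The quantity depends on a temperature interval, so only the ratio of degree sizes applies; the offset between the scales is irrelevant.
A change of 1°R is a change of 5/9°C, so per °R the value is 0.766 × 5/9 = 0.426.

0.426 J/(g·°R)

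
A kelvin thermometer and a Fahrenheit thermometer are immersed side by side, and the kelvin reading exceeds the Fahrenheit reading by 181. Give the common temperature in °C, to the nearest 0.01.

Let x be the kelvin reading; then the Fahrenheit reading is 1.8·x - 459.67.
(1.8·x - 459.67) - x = -181  ⇒  (0.8)·x = 278.67  ⇒  x = 348.3375 K.
In Celsius: 348.3375 - 273.15 = 75.19°C.

75.19°C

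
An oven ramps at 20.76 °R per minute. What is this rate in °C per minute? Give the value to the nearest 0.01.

11.53 °C/minute

Since only a temperature interval is involved, the additive offset between the scales drops out.
A change of 1°R is a change of 5/9°C, so 20.76 × 5/9 = 11.53.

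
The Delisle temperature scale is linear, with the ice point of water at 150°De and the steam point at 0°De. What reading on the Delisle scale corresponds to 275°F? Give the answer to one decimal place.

-52.5°De

First in Celsius: (275 - 32) × 5/9 = 135.0000°C.
Linearly onto the Delisle scale: 150 + (135.0000 / 100) × (0 - 150) = -52.5°De.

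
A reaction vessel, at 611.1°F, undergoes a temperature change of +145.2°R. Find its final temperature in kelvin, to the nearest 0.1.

Initial temperature in Celsius: (611.1 - 32) × 5/9 = 321.7222°C.
The 145.2°R change is an interval, so only the factor 5/9 applies: +145.2 × 5/9 = +80.6667°C.
Final Celsius temperature: 321.7222 + 80.6667 = 402.3889°C.
In kelvin: 402.3889 + 273.15 = 675.5 K.

675.5 K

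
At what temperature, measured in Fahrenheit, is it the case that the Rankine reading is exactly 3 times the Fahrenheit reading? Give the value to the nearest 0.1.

Let F be the Fahrenheit reading. The Rankine reading is R = 1·F + 459.67.
Require R = 3·F: 1·F + 459.67 = 3·F.
(-2)·F = -459.67  ⇒  F = 229.8.

229.8°F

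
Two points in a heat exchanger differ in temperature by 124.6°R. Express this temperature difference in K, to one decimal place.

69.2 K

An interval of 1°R corresponds to 5/9 K.
124.6 × 5/9 = 69.2.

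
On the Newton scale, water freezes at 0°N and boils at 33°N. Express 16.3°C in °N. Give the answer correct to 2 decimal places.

5.38°N

Linearly onto the Newton scale: 0 + (16.3000 / 100) × (33 - 0) = 5.38°N.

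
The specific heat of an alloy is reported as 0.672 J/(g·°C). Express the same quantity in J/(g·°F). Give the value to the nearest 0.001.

The quantity depends on a temperature interval, so only the ratio of degree sizes applies; the offset between the scales is irrelevant.
A change of 1°F is a change of 5/9°C, so per °F the value is 0.672 × 5/9 = 0.373.

0.373 J/(g·°F)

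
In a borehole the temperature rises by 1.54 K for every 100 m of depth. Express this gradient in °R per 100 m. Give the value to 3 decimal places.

The quantity depends on a temperature interval, so only the ratio of degree sizes applies; the offset between the scales is irrelevant.
A change of 1 K is a change of 1.8°R, so 1.54 × 1.8 = 2.772.

2.772 °R/100 m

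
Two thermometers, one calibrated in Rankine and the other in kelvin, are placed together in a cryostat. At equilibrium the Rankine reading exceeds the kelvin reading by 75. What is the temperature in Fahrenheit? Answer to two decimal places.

-290.92°F

Let x be the Rankine reading; then the kelvin reading is 5/9·x.
(5/9·x) - x = -75  ⇒  (-4/9)·x = -75  ⇒  x = 168.7500°R.
In Celsius: (168.75 - 491.67) × 5/9 = -179.4000°C.
In Fahrenheit: -179.4000 × 1.8 + 32 = -290.92°F.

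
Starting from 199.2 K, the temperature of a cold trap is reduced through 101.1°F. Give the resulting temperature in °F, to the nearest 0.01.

-202.21°F

Initial temperature in Celsius: 199.2 - 273.15 = -73.9500°C.
The 101.1°F change is an interval, so only the factor 5/9 applies: -101.1 × 5/9 = -56.1667°C.
Final Celsius temperature: -73.9500 - 56.1667 = -130.1167°C.
In Fahrenheit: -130.1167 × 1.8 + 32 = -202.21°F.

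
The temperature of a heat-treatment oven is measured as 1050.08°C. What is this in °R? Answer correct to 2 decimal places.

In Rankine: 1050.0800 × 1.8 + 491.67 = 2381.81°R.

2381.81°R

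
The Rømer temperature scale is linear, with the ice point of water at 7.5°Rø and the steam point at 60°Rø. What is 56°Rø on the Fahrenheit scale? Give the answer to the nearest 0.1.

Linear interpolation between the fixed points: C = (56 - 7.5) × 100 / (60 - 7.5) = 92.3810°C.
Then 92.3810 × 1.8 + 32 = 198.3°F.

198.3°F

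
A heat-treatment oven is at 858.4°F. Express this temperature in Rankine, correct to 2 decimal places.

In Celsius: (858.4 - 32) × 5/9 = 459.1111°C.
In Rankine: 459.1111 × 1.8 + 491.67 = 1318.07°R.

1318.07°R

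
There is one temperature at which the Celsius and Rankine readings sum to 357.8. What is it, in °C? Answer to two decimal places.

Let C be the Celsius reading. The Rankine reading is R = 1.8·C + 491.67.
Require C + R = 357.8: (2.8)·C + 491.67 = 357.8.
C = (357.8 - 491.67) / (2.8) = -47.81.

-47.81°C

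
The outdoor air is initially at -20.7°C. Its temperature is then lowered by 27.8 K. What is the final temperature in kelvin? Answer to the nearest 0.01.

224.65 K

The 27.8 K change is an interval; Kelvin and Celsius degrees are the same size, so ΔC = -27.8°C.
Final Celsius temperature: -20.7000 - 27.8000 = -48.5000°C.
In kelvin: -48.5000 + 273.15 = 224.65 K.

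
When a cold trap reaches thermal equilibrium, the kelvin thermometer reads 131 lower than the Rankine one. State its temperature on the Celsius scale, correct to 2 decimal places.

Let x be the Rankine reading; then the kelvin reading is 5/9·x.
(5/9·x) - x = -131  ⇒  (-4/9)·x = -131  ⇒  x = 294.7500°R.
In Celsius: (294.75 - 491.67) × 5/9 = -109.40°C.

-109.40°C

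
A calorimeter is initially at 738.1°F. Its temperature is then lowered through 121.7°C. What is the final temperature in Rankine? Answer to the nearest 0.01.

978.71°R

Initial temperature in Celsius: (738.1 - 32) × 5/9 = 392.2778°C.
Final Celsius temperature: 392.2778 - 121.7000 = 270.5778°C.
In Rankine: 270.5778 × 1.8 + 491.67 = 978.71°R.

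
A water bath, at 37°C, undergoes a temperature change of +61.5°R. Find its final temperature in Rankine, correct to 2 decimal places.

The 61.5°R change is an interval, so only the factor 5/9 applies: +61.5 × 5/9 = +34.1667°C.
Final Celsius temperature: 37.0000 + 34.1667 = 71.1667°C.
In Rankine: 71.1667 × 1.8 + 491.67 = 619.77°R.

619.77°R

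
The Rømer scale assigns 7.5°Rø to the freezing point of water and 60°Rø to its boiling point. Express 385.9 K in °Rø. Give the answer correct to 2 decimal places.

66.69°Rø

First in Celsius: 385.9 - 273.15 = 112.7500°C.
Linearly onto the Rømer scale: 7.5 + (112.7500 / 100) × (60 - 7.5) = 66.69°Rø.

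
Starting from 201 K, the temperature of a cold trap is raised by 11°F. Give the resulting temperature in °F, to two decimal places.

Initial temperature in Celsius: 201 - 273.15 = -72.1500°C.
The 11°F change is an interval, so only the factor 5/9 applies: +11 × 5/9 = +6.1111°C.
Final Celsius temperature: -72.1500 + 6.1111 = -66.0389°C.
In Fahrenheit: -66.0389 × 1.8 + 32 = -86.87°F.

-86.87°F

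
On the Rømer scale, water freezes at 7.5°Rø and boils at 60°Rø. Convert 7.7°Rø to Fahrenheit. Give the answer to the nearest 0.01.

32.69°F

Linear interpolation between the fixed points: C = (7.7 - 7.5) × 100 / (60 - 7.5) = 0.3810°C.
Then 0.3810 × 1.8 + 32 = 32.69°F.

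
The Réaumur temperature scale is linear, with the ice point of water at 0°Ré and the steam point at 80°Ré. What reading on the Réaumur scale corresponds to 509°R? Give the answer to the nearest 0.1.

First in Celsius: (509 - 491.67) × 5/9 = 9.6278°C.
Linearly onto the Réaumur scale: 0 + (9.6278 / 100) × (80 - 0) = 7.7°Ré.

7.7°Ré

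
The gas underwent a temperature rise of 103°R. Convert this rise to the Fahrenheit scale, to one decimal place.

Rankine and Fahrenheit degrees are the same size, so the interval is unchanged: 103.0.

103.0°F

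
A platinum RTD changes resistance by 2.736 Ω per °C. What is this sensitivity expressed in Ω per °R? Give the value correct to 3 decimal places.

Since only a temperature interval is involved, the additive offset between the scales drops out.
A change of 1°R is a change of 5/9°C, so per °R the value is 2.736 × 5/9 = 1.520.

1.520 Ω per °R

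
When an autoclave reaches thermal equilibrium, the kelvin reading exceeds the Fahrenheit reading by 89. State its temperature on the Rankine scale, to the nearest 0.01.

Let x be the Fahrenheit reading; then the kelvin reading is 5/9·x + 255.372.
(5/9·x + 255.372) - x = 89  ⇒  (-4/9)·x = -166.372  ⇒  x = 374.3375°F.
In Celsius: (374.3375 - 32) × 5/9 = 190.1875°C.
In Rankine: 190.1875 × 1.8 + 491.67 = 834.01°R.

834.01°R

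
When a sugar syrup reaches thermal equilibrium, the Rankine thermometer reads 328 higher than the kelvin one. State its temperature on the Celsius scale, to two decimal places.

136.85°C

Let x be the kelvin reading; then the Rankine reading is 1.8·x.
(1.8·x) - x = 328  ⇒  (0.8)·x = 328  ⇒  x = 410.0000 K.
In Celsius: 410 - 273.15 = 136.85°C.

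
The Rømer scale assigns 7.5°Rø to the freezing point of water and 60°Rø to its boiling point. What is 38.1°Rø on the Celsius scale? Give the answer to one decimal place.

58.3°C

Linear interpolation between the fixed points: C = (38.1 - 7.5) × 100 / (60 - 7.5) = 58.2857°C.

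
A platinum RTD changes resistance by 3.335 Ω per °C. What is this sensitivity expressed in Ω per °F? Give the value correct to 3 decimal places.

Since only a temperature interval is involved, the additive offset between the scales drops out.
A change of 1°F is a change of 5/9°C, so per °F the value is 3.335 × 5/9 = 1.853.

1.853 Ω per °F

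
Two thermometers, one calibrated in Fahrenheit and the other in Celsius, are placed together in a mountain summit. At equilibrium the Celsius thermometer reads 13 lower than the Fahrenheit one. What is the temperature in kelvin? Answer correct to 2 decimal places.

Let x be the Fahrenheit reading; then the Celsius reading is 5/9·x - 17.7778.
(5/9·x - 17.7778) - x = -13  ⇒  (-4/9)·x = 43/9  ⇒  x = -10.7500°F.
In Celsius: (-10.75 - 32) × 5/9 = -23.7500°C.
In kelvin: -23.7500 + 273.15 = 249.40 K.

249.40 K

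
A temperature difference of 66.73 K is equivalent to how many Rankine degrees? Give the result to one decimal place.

An interval of 1 K corresponds to 1.8°R.
66.73 × 1.8 = 120.1.

120.1°R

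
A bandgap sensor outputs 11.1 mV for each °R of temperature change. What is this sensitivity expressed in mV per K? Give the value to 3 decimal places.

The quantity depends on a temperature interval, so only the ratio of degree sizes applies; the offset between the scales is irrelevant.
A change of 1 K is a change of 1.8°R, so per K the value is 11.1 × 1.8 = 19.980.

19.980 mV per K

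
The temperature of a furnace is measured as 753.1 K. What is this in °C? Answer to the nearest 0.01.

In Celsius: 753.1 - 273.15 = 479.9500°C.

479.95°C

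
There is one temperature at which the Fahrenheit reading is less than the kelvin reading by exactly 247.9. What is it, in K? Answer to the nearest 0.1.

Let K be the kelvin reading. The Fahrenheit reading is F = 1.8·K - 459.67.
Require F - K = -247.9: (0.8)·K - 459.67 = -247.9.
K = (-247.9 + 459.67) / (0.8) = 264.7.

264.7 K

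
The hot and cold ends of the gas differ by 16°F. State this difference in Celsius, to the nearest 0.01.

8.89°C

For a temperature interval the offset drops out; only the factor 5/9 applies.
16 × 5/9 = 8.89.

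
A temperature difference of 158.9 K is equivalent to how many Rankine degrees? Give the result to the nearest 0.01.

286.02°R

For a temperature interval the offset drops out; only the factor 1.8 applies.
158.9 × 1.8 = 286.02.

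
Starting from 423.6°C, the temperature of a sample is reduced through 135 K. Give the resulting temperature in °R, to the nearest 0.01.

The 135 K change is an interval; Kelvin and Celsius degrees are the same size, so ΔC = -135°C.
Final Celsius temperature: 423.6000 - 135.0000 = 288.6000°C.
In Rankine: 288.6000 × 1.8 + 491.67 = 1011.15°R.

1011.15°R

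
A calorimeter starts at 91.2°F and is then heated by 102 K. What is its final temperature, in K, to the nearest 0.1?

Initial temperature in Celsius: (91.2 - 32) × 5/9 = 32.8889°C.
The 102 K change is an interval; Kelvin and Celsius degrees are the same size, so ΔC = +102°C.
Final Celsius temperature: 32.8889 + 102.0000 = 134.8889°C.
In kelvin: 134.8889 + 273.15 = 408.0 K.

408.0 K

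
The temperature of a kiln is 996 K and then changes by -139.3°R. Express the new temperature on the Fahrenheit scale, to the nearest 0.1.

1193.8°F

Initial temperature in Celsius: 996 - 273.15 = 722.8500°C.
The 139.3°R change is an interval, so only the factor 5/9 applies: -139.3 × 5/9 = -77.3889°C.
Final Celsius temperature: 722.8500 - 77.3889 = 645.4611°C.
In Fahrenheit: 645.4611 × 1.8 + 32 = 1193.8°F.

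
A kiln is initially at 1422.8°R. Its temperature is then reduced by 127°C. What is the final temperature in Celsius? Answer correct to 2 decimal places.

Initial temperature in Celsius: (1422.8 - 491.67) × 5/9 = 517.2944°C.
Final Celsius temperature: 517.2944 - 127.0000 = 390.2944°C.

390.29°C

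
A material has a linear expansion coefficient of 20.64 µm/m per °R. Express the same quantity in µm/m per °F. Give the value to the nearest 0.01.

20.64 µm/m per °F

The quantity depends on a temperature interval, so only the ratio of degree sizes applies; the offset between the scales is irrelevant.
A change of 1°F is a change of 1°R, so per °F the value is 20.64 × 1 = 20.64.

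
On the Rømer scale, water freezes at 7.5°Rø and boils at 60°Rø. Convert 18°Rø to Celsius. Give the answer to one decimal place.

20.0°C

Linear interpolation between the fixed points: C = (18 - 7.5) × 100 / (60 - 7.5) = 20.0000°C.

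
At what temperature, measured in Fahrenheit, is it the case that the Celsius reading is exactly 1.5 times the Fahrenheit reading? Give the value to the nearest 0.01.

-18.82°F

Let F be the Fahrenheit reading. The Celsius reading is C = 5/9·F - 17.7778.
Require C = 1.5·F: 5/9·F - 17.7778 = 1.5·F.
(-17/18)·F = 17.7778  ⇒  F = -18.82.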